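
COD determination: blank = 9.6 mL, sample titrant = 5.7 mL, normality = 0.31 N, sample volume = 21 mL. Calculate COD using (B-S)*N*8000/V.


460.6 mg/L

COD = (9.6 - 5.7) x 0.31 x 8000 / 21
COD = 3.9 x 0.31 x 8000 / 21
COD = 460.6 mg/L


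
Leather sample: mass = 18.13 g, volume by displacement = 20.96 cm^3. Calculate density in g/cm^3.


Density = mass / volume
Density = 18.13 / 20.96 = 0.865 g/cm^3


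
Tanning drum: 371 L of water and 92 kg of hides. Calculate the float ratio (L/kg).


Float ratio = water / hide weight
Ratio = 371 / 92 = 4.0


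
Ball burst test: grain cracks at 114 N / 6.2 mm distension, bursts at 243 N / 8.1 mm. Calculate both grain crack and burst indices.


Crack index = 18.4 N/mm
Burst index = 30.0 N/mm

Crack index = 114 / 6.2 = 18.4 N/mm
Burst index = 243 / 8.1 = 30.0 N/mm


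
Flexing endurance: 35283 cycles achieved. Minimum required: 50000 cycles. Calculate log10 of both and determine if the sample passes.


Achieved: log10 = 4.55
Required: log10 = 4.70
Passes: No


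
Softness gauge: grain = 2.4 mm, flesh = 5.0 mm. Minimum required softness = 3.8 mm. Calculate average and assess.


Average = (2.4 + 5.0) / 2 = 3.70 mm
Minimum = 3.8 mm
Meets requirement: No


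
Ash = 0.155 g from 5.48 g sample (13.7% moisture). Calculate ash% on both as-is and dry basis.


As-is ash = 2.83%
Dry-basis ash = 3.28%

As-is ash% = 0.155 / 5.48 x 100 = 2.83%
Dry mass = 5.48 x (100 - 13.7) / 100 = 4.72924 g
Dry-basis ash% = 0.155 / 4.72924 x 100 = 3.28%


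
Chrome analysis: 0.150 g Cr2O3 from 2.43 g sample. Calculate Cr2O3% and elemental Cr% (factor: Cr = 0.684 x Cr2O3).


Cr2O3 = 6.17%
Cr = 4.22%

Cr2O3% = 0.150 / 2.43 x 100 = 6.17%
Cr% = 6.17 x 0.684 = 4.22%


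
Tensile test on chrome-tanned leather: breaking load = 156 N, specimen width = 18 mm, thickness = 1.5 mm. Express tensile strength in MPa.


5.78 MPa


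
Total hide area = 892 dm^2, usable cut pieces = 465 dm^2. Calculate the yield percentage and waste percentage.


Yield = 465 / 892 x 100 = 52.1%
Waste = 892 - 465 = 427 dm^2
Waste% = 100 - 52.1 = 47.9%


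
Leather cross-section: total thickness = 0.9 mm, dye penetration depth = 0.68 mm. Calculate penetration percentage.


75.6%

Penetration% = 0.68 / 0.9 x 100
Penetration = 75.6%


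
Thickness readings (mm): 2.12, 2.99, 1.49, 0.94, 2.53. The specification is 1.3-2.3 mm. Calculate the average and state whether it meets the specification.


Sum = 10.07
Average = 10.07 / 5 = 2.01 mm
Specification range: 1.3 to 2.3 mm
Within spec: Yes


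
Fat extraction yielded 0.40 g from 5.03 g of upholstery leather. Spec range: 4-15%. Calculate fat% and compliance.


Fat% = 0.40 / 5.03 x 100 = 8.0%
Spec range: 4-15%
Compliant: Yes


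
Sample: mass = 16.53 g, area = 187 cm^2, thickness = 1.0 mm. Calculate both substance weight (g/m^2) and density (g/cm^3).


SW = 16.53 / 187 x 10000 = 884.0 g/m^2
Volume = 187 x 1.0 / 10 = 18.70 cm^3
Density = 16.53 / 18.70 = 0.884 g/cm^3


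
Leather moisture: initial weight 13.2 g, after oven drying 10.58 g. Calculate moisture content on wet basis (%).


19.8%


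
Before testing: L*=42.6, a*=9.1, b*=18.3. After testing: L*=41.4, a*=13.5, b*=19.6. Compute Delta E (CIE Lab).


Delta E = 4.74

dL = 41.4 - 42.6 = -1.2
da = 13.5 - 9.1 = 4.4
db = 19.6 - 18.3 = 1.3
dE = sqrt((-1.2)^2 + (4.4)^2 + (1.3)^2) = 4.74


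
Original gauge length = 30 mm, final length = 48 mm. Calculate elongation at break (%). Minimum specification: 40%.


Extension = 48 - 30 = 18 mm
Elongation = 18 / 30 x 100 = 60.0%
Minimum required: 40%
Meets specification: Yes


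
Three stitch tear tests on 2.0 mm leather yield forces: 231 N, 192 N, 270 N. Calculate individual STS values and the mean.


STS1 = 115.5 N/mm
STS2 = 96.0 N/mm
STS3 = 135.0 N/mm
Mean = 115.5 N/mm


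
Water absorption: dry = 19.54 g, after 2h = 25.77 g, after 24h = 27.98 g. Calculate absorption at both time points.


2h absorption = 31.9%
24h absorption = 43.2%


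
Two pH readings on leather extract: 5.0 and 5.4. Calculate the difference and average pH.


Difference = 0.4
Average pH = 5.20

Difference = |5.0 - 5.4| = 0.4
Average = (5.0 + 5.4) / 2 = 5.20


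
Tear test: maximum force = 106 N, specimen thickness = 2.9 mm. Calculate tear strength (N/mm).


Tear strength = force / thickness
Tear = 106 / 2.9 = 36.6 N/mm


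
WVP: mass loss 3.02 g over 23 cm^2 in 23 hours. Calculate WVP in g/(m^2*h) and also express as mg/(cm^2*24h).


WVP = 57.09 g/(m^2*h)
Daily rate = 137.01 mg/(cm^2*24h)

WVP = 3.02 / (23 x 23) x 10000 = 57.09 g/(m^2*h)
Mass loss in mg = 3.02 x 1000 = 3020 mg
Per cm^2 per 24h in mg: 3020 x 24 / (23 x 23) = 72480 / 529 = 137.01 mg/(cm^2*24h)


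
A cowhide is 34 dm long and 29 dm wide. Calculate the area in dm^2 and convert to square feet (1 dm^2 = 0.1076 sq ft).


986 dm^2
106.09 sq ft

Area = 34 x 29 = 986 dm^2
Conversion: 986 x 0.1076 = 106.09 sq ft


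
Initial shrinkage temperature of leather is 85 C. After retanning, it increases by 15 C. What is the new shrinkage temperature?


New Ts = 85 + 15 = 100 C


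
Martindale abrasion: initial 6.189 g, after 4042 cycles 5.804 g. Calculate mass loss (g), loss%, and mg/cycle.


Mass loss = 0.385 g
Loss = 6.22%
Rate = 0.095 mg/cycle

Loss = 6.189 - 5.804 = 0.385 g
Loss% = 0.385 / 6.189 x 100 = 6.22%
Rate = 0.385 / 4042 x 1000 = 0.095 mg/cycle


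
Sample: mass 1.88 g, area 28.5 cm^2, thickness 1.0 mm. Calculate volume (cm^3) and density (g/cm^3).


Volume = 2.850 cm^3
Density = 0.660 g/cm^3


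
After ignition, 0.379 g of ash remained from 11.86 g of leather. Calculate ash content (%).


Ash% = 0.379 / 11.86 x 100
Ash% = 3.20%


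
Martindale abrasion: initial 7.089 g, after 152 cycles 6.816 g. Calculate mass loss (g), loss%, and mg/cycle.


Mass loss = 0.273 g
Loss = 3.85%
Rate = 1.796 mg/cycle

Loss = 7.089 - 6.816 = 0.273 g
Loss% = 0.273 / 7.089 x 100 = 3.85%
Rate = 0.273 / 152 x 1000 = 1.796 mg/cycle


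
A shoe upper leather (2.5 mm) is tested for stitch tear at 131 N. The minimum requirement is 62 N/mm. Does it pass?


STS = 52.4 N/mm
Passes: No

STS = 131 / 2.5 = 52.4 N/mm
Minimum required: 62 N/mm
Passes: No


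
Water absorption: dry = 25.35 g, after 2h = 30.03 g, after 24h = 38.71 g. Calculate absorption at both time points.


WA (2h) = (30.03 - 25.35) / 25.35 x 100 = 18.5%
WA (24h) = (38.71 - 25.35) / 25.35 x 100 = 52.7%


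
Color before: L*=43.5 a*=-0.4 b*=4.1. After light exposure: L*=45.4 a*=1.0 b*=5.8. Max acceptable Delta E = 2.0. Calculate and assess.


Delta E = 2.91
Passes: No

dL = 1.9, da = 1.4, db = 1.7
dE = sqrt((1.9)^2 + (1.4)^2 + (1.7)^2) = 2.91
Max = 2.0
Passes: No


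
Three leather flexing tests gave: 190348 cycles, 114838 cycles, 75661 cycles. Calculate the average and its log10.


Average = (190348 + 114838 + 75661) / 3 = 126949 cycles
log10(126949) = 5.10


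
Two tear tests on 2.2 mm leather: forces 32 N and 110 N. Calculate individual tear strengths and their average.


Tear 1 = 32 / 2.2 = 14.5 N/mm
Tear 2 = 110 / 2.2 = 50.0 N/mm
Average = (14.5 + 50.0) / 2 = 32.3 N/mm


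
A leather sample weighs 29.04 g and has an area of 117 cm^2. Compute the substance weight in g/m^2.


2482.1 g/m^2


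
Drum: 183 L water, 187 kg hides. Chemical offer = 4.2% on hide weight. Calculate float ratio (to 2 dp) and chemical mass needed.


Float ratio = 0.98
Chemical needed = 7.854 kg

Float ratio = 183 / 187 = 0.98
Chemical = 187 x 4.2 / 100 = 7.854 kg


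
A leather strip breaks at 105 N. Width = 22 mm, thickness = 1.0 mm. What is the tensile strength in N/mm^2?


Cross-sectional area = 22 x 1.0 = 22.0 mm^2
Tensile strength = 105 / 22.0 = 4.77 N/mm^2


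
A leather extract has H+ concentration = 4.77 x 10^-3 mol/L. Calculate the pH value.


pH = -log10[H+]
pH = -log10(4.77 x 10^-3) = 2.32


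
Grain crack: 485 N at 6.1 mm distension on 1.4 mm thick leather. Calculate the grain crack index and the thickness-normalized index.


Crack index = 485 / 6.1 = 79.5 N/mm
Normalized = 79.5 / 1.4 = 56.8 N/mm per mm


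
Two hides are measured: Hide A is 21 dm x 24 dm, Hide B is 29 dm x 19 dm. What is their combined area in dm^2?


1055 dm^2

Hide A area = 21 x 24 = 504 dm^2
Hide B area = 29 x 19 = 551 dm^2
Total = 504 + 551 = 1055 dm^2


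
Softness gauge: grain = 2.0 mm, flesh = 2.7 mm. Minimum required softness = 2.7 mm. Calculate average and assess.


Average softness = 2.35 mm
Meets requirement: No


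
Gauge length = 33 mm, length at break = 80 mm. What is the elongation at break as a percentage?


Extension = 80 - 33 = 47 mm
Elongation = 47 / 33 x 100 = 142.4%


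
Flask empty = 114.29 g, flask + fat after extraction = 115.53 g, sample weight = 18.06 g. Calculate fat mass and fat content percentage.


Fat mass = 1.24 g
Fat content = 6.9%

Fat mass = 115.53 - 114.29 = 1.24 g
Fat% = 1.24 / 18.06 x 100 = 6.9%


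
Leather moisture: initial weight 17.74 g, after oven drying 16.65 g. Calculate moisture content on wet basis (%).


Moisture = 17.74 - 16.65 = 1.09 g
MC = 1.09 / 17.74 x 100 = 6.1%


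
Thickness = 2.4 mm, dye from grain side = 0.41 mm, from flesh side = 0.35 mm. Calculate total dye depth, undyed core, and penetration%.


Total dyed = 0.41 + 0.35 = 0.76 mm
Undyed core = 2.4 - 0.76 = 1.64 mm
Penetration = 0.76 / 2.4 x 100 = 31.7%


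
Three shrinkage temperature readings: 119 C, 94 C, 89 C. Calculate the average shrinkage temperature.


100.7 C


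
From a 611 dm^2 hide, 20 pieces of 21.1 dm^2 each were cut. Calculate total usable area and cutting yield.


Total usable = 20 x 21.1 = 422.0 dm^2
Yield = 422.0 / 611 x 100 = 69.1%


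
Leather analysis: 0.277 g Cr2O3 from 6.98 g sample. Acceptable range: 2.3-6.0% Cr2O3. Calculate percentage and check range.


Cr2O3 = 3.97%
Within range: Yes

Cr2O3% = 0.277 / 6.98 x 100 = 3.97%
Acceptable range: 2.3 to 6.0%
Within range: Yes


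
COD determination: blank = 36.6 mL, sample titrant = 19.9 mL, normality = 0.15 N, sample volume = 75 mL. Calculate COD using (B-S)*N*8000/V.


267.2 mg/L


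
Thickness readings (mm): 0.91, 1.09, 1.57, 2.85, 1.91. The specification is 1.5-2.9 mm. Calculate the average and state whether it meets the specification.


Average = 1.67 mm
Within specification: Yes


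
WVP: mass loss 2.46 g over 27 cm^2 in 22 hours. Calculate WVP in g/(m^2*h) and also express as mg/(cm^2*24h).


WVP = 41.41 g/(m^2*h)
Daily rate = 99.39 mg/(cm^2*24h)

WVP = 2.46 / (27 x 22) x 10000 = 41.41 g/(m^2*h)
Mass loss in mg = 2.46 x 1000 = 2460 mg
Per cm^2 per 24h in mg: 2460 x 24 / (27 x 22) = 59040 / 594 = 99.39 mg/(cm^2*24h)


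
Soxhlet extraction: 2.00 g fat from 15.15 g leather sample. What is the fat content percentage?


Fat content = 2.00 / 15.15 x 100
Fat = 13.2%


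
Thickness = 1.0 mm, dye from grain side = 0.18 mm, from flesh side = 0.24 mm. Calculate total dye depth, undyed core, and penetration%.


Total dyed = 0.18 + 0.24 = 0.42 mm
Undyed core = 1.0 - 0.42 = 0.58 mm
Penetration = 0.42 / 1.0 x 100 = 42.0%


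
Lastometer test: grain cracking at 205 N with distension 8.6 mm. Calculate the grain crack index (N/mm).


23.8 N/mm

Grain crack index = force / distension
Index = 205 / 8.6 = 23.8 N/mm


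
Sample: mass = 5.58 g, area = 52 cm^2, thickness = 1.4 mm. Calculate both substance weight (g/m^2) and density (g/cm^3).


SW = 5.58 / 52 x 10000 = 1073.1 g/m^2
Volume = 52 x 1.4 / 10 = 7.28 cm^3
Density = 5.58 / 7.28 = 0.766 g/cm^3


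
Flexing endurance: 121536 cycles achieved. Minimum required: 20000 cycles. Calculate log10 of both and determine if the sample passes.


log10(121536) = 5.08
log10(20000) = 4.30
Passes: Yes


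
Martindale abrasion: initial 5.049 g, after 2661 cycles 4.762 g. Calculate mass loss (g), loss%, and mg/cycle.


Mass loss = 0.287 g
Loss = 5.68%
Rate = 0.108 mg/cycle


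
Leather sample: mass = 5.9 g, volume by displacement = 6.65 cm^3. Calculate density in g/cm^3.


0.887 g/cm^3

Density = mass / volume
Density = 5.9 / 6.65 = 0.887 g/cm^3


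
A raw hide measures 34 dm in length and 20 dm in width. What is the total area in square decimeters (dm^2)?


680 dm^2

Area = length x width
Area = 34 x 20 = 680 dm^2


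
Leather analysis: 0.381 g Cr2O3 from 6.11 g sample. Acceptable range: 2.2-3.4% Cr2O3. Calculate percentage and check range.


Cr2O3% = 0.381 / 6.11 x 100 = 6.24%
Acceptable range: 2.2 to 3.4%
Within range: No


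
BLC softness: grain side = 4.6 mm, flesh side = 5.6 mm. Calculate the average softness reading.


5.10 mm

Average = (4.6 + 5.6) / 2
Average = 5.10 mm


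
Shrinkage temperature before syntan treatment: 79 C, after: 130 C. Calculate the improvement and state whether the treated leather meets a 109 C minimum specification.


Improvement = 130 - 79 = 51 C
Spec check: 130 C >= 109 C? Yes


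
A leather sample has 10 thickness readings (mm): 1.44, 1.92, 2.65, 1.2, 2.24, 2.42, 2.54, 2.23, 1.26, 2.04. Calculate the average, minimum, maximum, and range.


Average = 1.99 mm
Min = 1.2 mm
Max = 2.65 mm
Range = 1.45 mm


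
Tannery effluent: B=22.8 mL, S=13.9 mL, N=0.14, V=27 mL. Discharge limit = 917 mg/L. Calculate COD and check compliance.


COD = (22.8 - 13.9) x 0.14 x 8000 / 27 = 369.2 mg/L
Limit: 917 mg/L
Compliant: Yes


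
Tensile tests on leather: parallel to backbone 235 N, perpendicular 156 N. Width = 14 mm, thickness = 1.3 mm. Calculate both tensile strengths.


Parallel = 12.91 N/mm^2
Perpendicular = 8.57 N/mm^2

Area = 14 x 1.3 = 18.2 mm^2
TS (parallel) = 235 / 18.2 = 12.91 N/mm^2
TS (perpendicular) = 156 / 18.2 = 8.57 N/mm^2


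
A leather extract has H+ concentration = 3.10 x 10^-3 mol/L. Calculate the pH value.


pH = -log10[H+]
pH = -log10(3.10 x 10^-3) = 2.51


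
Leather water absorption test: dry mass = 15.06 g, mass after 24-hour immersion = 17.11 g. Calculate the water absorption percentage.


13.6%

Water absorbed = 17.11 - 15.06 = 2.05 g
WA% = 2.05 / 15.06 x 100 = 13.6%


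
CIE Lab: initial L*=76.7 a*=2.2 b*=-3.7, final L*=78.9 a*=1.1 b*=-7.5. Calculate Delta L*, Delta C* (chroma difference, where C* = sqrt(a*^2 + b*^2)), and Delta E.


Delta L* = 2.2
Delta C* = 3.28
Delta E = 4.53

Delta L* = 78.9 - 76.7 = 2.2
C1* = sqrt((2.2)^2 + (-3.7)^2) = 4.305
C2* = sqrt((1.1)^2 + (-7.5)^2) = 7.580
Delta C* = 7.580 - 4.305 = 3.28
Delta E = sqrt((2.2)^2 + (-1.1)^2 + (-3.8)^2) = 4.53


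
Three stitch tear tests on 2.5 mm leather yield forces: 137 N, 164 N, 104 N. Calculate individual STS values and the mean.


STS1 = 137 / 2.5 = 54.8 N/mm
STS2 = 164 / 2.5 = 65.6 N/mm
STS3 = 104 / 2.5 = 41.6 N/mm
Mean = (54.8 + 65.6 + 41.6) / 3 = 54.0 N/mm


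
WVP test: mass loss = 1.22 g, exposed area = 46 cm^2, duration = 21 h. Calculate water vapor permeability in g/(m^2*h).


12.63 g/(m^2*h)

WVP = mass_loss / (area x time) x 10000
WVP = 1.22 / (46 x 21) x 10000
WVP = 1.22 / 966 x 10000 = 12.63 g/(m^2*h)


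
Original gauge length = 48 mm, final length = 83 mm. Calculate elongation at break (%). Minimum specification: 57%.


Elongation = 72.9%
Meets spec: Yes

Extension = 83 - 48 = 35 mm
Elongation = 35 / 48 x 100 = 72.9%
Minimum required: 57%
Meets specification: Yes


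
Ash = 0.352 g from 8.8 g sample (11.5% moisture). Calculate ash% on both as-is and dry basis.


As-is ash = 4.00%
Dry-basis ash = 4.52%

As-is ash% = 0.352 / 8.8 x 100 = 4.00%
Dry mass = 8.8 x (100 - 11.5) / 100 = 7.788 g
Dry-basis ash% = 0.352 / 7.788 x 100 = 4.52%


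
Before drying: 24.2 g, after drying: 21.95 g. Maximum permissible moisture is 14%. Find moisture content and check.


MC = (24.2 - 21.95) / 24.2 x 100 = 9.3%
Maximum: 14%
Acceptable: Yes


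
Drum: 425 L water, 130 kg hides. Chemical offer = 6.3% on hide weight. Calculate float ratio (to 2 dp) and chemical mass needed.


Float ratio = 425 / 130 = 3.27
Chemical = 130 x 6.3 / 100 = 8.19 kg


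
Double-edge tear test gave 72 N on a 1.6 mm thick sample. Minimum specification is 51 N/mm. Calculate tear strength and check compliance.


Tear strength = 72 / 1.6 = 45.0 N/mm
Required minimum = 51 N/mm
Compliant: No


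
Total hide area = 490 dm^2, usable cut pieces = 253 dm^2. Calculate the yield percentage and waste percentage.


Yield = 51.6%
Waste = 48.4%

Yield = 253 / 490 x 100 = 51.6%
Waste = 490 - 253 = 237 dm^2
Waste% = 100 - 51.6 = 48.4%


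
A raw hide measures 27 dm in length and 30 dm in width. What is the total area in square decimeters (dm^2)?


Area = length x width
Area = 27 x 30 = 810 dm^2


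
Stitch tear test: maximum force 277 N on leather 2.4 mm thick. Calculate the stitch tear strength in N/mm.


Stitch tear strength = force / thickness
STS = 277 / 2.4 = 115.4 N/mm


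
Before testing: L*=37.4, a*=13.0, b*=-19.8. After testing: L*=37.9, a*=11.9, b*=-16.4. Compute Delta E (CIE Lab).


Delta E = 3.61

dL = 37.9 - 37.4 = 0.5
da = 11.9 - 13.0 = -1.1
db = -16.4 - (-19.8) = 3.4
dE = sqrt((0.5)^2 + (-1.1)^2 + (3.4)^2) = 3.61


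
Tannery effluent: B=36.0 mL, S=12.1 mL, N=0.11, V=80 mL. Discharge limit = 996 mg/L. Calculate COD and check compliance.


COD = 262.9 mg/L
Compliant: Yes


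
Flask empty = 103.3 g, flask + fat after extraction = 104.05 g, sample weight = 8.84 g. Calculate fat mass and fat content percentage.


Fat mass = 104.05 - 103.3 = 0.75 g
Fat% = 0.75 / 8.84 x 100 = 8.5%


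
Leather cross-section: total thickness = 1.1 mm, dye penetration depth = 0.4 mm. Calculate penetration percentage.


36.4%

Penetration% = 0.4 / 1.1 x 100
Penetration = 36.4%


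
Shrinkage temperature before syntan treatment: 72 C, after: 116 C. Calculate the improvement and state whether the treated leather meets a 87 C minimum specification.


Improvement = 116 - 72 = 44 C
Spec check: 116 C >= 87 C? Yes


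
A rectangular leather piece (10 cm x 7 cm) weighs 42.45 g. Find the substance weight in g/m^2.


Area = 10 x 7 = 70 cm^2
SW = 42.45 / 70 x 10000 = 6064.3 g/m^2


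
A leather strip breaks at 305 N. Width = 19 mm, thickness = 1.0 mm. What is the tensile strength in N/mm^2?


Cross-sectional area = 19 x 1.0 = 19.0 mm^2
Tensile strength = 305 / 19.0 = 16.05 N/mm^2


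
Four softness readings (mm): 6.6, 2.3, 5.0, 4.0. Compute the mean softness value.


4.48 mm

Sum = 6.6 + 2.3 + 5.0 + 4.0
Mean = 17.9 / 4 = 4.48 mm


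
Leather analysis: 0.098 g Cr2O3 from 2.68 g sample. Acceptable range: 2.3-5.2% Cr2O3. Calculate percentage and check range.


Cr2O3% = 0.098 / 2.68 x 100 = 3.66%
Acceptable range: 2.3 to 5.2%
Within range: Yes


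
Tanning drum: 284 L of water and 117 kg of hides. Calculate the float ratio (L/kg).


Float ratio = water / hide weight
Ratio = 284 / 117 = 2.4


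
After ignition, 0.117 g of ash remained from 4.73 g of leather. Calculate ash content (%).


Ash% = 0.117 / 4.73 x 100
Ash% = 2.47%


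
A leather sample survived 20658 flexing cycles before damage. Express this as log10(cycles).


log10(20658) = 4.32


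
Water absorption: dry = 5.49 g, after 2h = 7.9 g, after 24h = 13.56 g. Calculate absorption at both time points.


2h absorption = 43.9%
24h absorption = 147.0%

WA (2h) = (7.9 - 5.49) / 5.49 x 100 = 43.9%
WA (24h) = (13.56 - 5.49) / 5.49 x 100 = 147.0%


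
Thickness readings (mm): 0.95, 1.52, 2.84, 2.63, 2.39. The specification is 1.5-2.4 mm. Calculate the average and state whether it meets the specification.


Sum = 10.33
Average = 10.33 / 5 = 2.07 mm
Specification range: 1.5 to 2.4 mm
Within spec: Yes


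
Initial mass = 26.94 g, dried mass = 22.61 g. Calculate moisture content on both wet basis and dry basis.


Moisture lost = 26.94 - 22.61 = 4.33 g
Wet basis MC = 4.33 / 26.94 x 100 = 16.1%
Dry basis MC = 4.33 / 22.61 x 100 = 19.2%


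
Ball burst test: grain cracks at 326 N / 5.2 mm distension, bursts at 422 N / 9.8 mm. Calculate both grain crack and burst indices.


Crack index = 62.7 N/mm
Burst index = 43.1 N/mm

Crack index = 326 / 5.2 = 62.7 N/mm
Burst index = 422 / 9.8 = 43.1 N/mm


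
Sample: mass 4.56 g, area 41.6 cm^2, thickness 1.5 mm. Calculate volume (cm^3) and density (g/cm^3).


Thickness in cm = 1.5 / 10 = 0.15 cm
Volume = 41.6 x 0.15 = 6.240 cm^3
Density = 4.56 / 6.240 = 0.731 g/cm^3


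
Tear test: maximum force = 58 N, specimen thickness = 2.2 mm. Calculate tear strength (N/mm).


26.4 N/mm


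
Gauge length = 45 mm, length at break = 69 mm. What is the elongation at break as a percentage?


Extension = 69 - 45 = 24 mm
Elongation = 24 / 45 x 100 = 53.3%


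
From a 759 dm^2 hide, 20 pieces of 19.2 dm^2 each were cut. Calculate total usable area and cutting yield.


Total usable = 20 x 19.2 = 384.0 dm^2
Yield = 384.0 / 759 x 100 = 50.6%


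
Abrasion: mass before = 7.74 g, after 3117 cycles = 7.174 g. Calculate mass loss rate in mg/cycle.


Mass loss = 7.74 - 7.174 = 0.566 g
Rate = 0.566 / 3117 x 1000 = 0.182 mg/cycle


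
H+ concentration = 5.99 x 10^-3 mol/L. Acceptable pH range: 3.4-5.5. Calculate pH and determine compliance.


pH = 2.22
Compliant: No


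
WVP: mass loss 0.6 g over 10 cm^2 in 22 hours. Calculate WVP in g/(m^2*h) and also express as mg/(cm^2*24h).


WVP = 0.6 / (10 x 22) x 10000 = 27.27 g/(m^2*h)
Mass loss in mg = 0.6 x 1000 = 600 mg
Per cm^2 per 24h in mg: 600 x 24 / (10 x 22) = 14400 / 220 = 65.45 mg/(cm^2*24h)


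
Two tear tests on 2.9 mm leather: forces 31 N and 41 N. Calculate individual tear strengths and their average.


Tear 1 = 10.7 N/mm
Tear 2 = 14.1 N/mm
Average = 12.4 N/mm

Tear 1 = 31 / 2.9 = 10.7 N/mm
Tear 2 = 41 / 2.9 = 14.1 N/mm
Average = (10.7 + 14.1) / 2 = 12.4 N/mm


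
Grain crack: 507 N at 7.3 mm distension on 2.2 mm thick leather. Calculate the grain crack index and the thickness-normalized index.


Crack index = 69.5 N/mm
Normalized index = 31.6 N/mm per mm

Crack index = 507 / 7.3 = 69.5 N/mm
Normalized = 69.5 / 2.2 = 31.6 N/mm per mm


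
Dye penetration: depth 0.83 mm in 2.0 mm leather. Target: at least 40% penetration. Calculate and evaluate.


Penetration = 0.83 / 2.0 x 100 = 41.5%
Target: 40%
Meets target: Yes


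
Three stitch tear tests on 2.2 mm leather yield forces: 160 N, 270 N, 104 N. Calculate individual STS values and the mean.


STS1 = 72.7 N/mm
STS2 = 122.7 N/mm
STS3 = 47.3 N/mm
Mean = 80.9 N/mm

STS1 = 160 / 2.2 = 72.7 N/mm
STS2 = 270 / 2.2 = 122.7 N/mm
STS3 = 104 / 2.2 = 47.3 N/mm
Mean = (72.7 + 122.7 + 47.3) / 3 = 80.9 N/mm


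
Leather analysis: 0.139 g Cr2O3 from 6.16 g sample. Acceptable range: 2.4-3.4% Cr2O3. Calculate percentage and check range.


Cr2O3 = 2.26%
Within range: No

Cr2O3% = 0.139 / 6.16 x 100 = 2.26%
Acceptable range: 2.4 to 3.4%
Within range: No


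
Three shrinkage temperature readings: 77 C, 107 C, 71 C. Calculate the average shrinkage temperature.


85.0 C

Average = (77 + 107 + 71) / 3
Average = 255 / 3 = 85.0 C


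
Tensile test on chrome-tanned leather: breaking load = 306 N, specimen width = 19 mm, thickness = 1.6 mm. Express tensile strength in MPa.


10.07 MPa

Cross-section = 19 x 1.6 = 30.4 mm^2
TS = 306 / 30.4 = 10.07 MPa
(1 N/mm^2 = 1 MPa)


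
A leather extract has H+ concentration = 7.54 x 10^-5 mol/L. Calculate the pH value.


pH = 4.12

pH = -log10[H+]
pH = -log10(7.54 x 10^-5) = 4.12


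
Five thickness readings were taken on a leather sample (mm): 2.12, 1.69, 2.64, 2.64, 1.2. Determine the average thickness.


2.06 mm

Sum = 2.12 + 1.69 + 2.64 + 2.64 + 1.2 = 10.29
Average = 10.29 / 5 = 2.06 mm


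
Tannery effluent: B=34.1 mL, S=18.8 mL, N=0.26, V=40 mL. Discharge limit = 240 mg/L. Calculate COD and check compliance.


COD = (34.1 - 18.8) x 0.26 x 8000 / 40 = 795.6 mg/L
Limit: 240 mg/L
Compliant: No


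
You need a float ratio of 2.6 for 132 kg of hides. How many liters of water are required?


Water = hide weight x target ratio
Water = 132 x 2.6 = 343.2 L


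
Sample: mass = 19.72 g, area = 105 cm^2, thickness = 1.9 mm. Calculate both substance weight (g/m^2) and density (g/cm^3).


SW = 19.72 / 105 x 10000 = 1878.1 g/m^2
Volume = 105 x 1.9 / 10 = 19.95 cm^3
Density = 19.72 / 19.95 = 0.988 g/cm^3


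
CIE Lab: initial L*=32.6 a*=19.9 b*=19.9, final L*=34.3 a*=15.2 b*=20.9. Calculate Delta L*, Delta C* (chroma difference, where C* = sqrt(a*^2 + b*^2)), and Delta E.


Delta L* = 34.3 - 32.6 = 1.7
C1* = sqrt((19.9)^2 + (19.9)^2) = 28.143
C2* = sqrt((15.2)^2 + (20.9)^2) = 25.843
Delta C* = 25.843 - 28.143 = -2.30
Delta E = sqrt((1.7)^2 + (-4.7)^2 + (1.0)^2) = 5.10


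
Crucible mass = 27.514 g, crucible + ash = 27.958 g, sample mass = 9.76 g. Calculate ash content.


Ash mass = 0.444 g
Ash content = 4.55%

Ash mass = 27.958 - 27.514 = 0.444 g
Ash% = 0.444 / 9.76 x 100 = 4.55%


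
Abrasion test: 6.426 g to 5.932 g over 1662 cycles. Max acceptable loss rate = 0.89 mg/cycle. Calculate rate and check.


Loss = 6.426 - 5.932 = 0.494 g
Rate = 0.494 g / 1662 cycles x 1000 = 0.297 mg/cycle
Max = 0.89 mg/cycle
Passes: Yes


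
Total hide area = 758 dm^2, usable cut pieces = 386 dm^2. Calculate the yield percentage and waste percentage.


Yield = 386 / 758 x 100 = 50.9%
Waste = 758 - 386 = 372 dm^2
Waste% = 100 - 50.9 = 49.1%


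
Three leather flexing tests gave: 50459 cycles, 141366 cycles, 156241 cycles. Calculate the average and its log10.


Average = 116022 cycles
log10 = 5.06


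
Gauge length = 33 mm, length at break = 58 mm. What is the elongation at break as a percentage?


75.8%


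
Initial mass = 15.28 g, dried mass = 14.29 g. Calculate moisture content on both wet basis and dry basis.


Wet basis = 6.5%
Dry basis = 6.9%

Moisture lost = 15.28 - 14.29 = 0.99 g
Wet basis MC = 0.99 / 15.28 x 100 = 6.5%
Dry basis MC = 0.99 / 14.29 x 100 = 6.9%


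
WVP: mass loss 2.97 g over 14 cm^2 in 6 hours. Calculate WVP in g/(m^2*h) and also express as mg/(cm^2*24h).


WVP = 353.57 g/(m^2*h)
Daily rate = 848.57 mg/(cm^2*24h)

WVP = 2.97 / (14 x 6) x 10000 = 353.57 g/(m^2*h)
Mass loss in mg = 2.97 x 1000 = 2970 mg
Per cm^2 per 24h in mg: 2970 x 24 / (14 x 6) = 71280 / 84 = 848.57 mg/(cm^2*24h)


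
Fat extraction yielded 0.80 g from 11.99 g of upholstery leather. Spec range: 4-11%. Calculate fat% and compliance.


Fat% = 0.80 / 11.99 x 100 = 6.7%
Spec range: 4-11%
Compliant: Yes


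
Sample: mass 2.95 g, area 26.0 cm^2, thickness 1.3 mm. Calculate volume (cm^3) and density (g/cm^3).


Thickness in cm = 1.3 / 10 = 0.13 cm
Volume = 26.0 x 0.13 = 3.380 cm^3
Density = 2.95 / 3.380 = 0.873 g/cm^3


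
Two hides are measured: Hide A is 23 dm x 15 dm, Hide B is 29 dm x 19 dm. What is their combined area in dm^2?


896 dm^2

Hide A area = 23 x 15 = 345 dm^2
Hide B area = 29 x 19 = 551 dm^2
Total = 345 + 551 = 896 dm^2


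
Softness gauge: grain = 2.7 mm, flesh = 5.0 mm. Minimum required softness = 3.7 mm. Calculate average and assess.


Average = (2.7 + 5.0) / 2 = 3.85 mm
Minimum = 3.7 mm
Meets requirement: Yes


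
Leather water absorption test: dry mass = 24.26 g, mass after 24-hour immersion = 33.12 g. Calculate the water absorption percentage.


36.5%


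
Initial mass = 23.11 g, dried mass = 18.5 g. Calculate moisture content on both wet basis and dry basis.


Wet basis = 19.9%
Dry basis = 24.9%

Moisture lost = 23.11 - 18.5 = 4.61 g
Wet basis MC = 4.61 / 23.11 x 100 = 19.9%
Dry basis MC = 4.61 / 18.5 x 100 = 24.9%


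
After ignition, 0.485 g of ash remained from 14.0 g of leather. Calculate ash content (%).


3.46%

Ash% = 0.485 / 14.0 x 100
Ash% = 3.46%


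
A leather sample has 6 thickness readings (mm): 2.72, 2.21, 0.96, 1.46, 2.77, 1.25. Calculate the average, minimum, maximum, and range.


Sum = 11.37
Average = 11.37 / 6 = 1.90 mm
Minimum = 0.96 mm
Maximum = 2.77 mm
Range = 2.77 - 0.96 = 1.81 mm


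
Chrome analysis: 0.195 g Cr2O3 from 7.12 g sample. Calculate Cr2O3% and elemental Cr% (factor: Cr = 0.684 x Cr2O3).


Cr2O3 = 2.74%
Cr = 1.87%

Cr2O3% = 0.195 / 7.12 x 100 = 2.74%
Cr% = 2.74 x 0.684 = 1.87%


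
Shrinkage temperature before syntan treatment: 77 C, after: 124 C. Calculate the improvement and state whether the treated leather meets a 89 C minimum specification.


Improvement = 124 - 77 = 47 C
Spec check: 124 C >= 89 C? Yes


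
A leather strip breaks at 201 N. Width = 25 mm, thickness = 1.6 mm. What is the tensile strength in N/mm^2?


Cross-sectional area = 25 x 1.6 = 40.0 mm^2
Tensile strength = 201 / 40.0 = 5.03 N/mm^2


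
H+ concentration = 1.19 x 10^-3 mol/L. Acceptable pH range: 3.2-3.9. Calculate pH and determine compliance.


pH = 2.92
Compliant: No

pH = -log10(1.19 x 10^-3) = 2.92
Range: 3.2 to 3.9
Compliant: No


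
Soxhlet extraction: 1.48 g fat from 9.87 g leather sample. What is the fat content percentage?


Fat content = 1.48 / 9.87 x 100
Fat = 15.0%


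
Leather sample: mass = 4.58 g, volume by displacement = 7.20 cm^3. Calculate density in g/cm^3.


0.636 g/cm^3

Density = mass / volume
Density = 4.58 / 7.20 = 0.636 g/cm^3


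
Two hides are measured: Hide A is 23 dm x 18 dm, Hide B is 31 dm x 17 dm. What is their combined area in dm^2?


Hide A area = 23 x 18 = 414 dm^2
Hide B area = 31 x 17 = 527 dm^2
Total = 414 + 527 = 941 dm^2


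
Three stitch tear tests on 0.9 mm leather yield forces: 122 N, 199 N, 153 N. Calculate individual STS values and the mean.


STS1 = 135.6 N/mm
STS2 = 221.1 N/mm
STS3 = 170.0 N/mm
Mean = 175.6 N/mm


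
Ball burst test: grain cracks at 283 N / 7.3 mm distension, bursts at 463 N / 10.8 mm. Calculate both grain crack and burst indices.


Crack index = 283 / 7.3 = 38.8 N/mm
Burst index = 463 / 10.8 = 42.9 N/mm


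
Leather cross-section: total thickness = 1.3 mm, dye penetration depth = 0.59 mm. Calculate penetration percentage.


45.4%

Penetration% = 0.59 / 1.3 x 100
Penetration = 45.4%


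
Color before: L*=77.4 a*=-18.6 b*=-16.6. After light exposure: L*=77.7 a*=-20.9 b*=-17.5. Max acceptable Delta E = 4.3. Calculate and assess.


Delta E = 2.49
Passes: Yes


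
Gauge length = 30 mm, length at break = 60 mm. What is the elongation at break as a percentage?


Extension = 60 - 30 = 30 mm
Elongation = 30 / 30 x 100 = 100.0%


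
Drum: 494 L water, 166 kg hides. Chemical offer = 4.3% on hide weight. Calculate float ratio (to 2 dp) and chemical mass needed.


Float ratio = 494 / 166 = 2.98
Chemical = 166 x 4.3 / 100 = 7.138 kg


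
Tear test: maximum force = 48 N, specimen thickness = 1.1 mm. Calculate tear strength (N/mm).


43.6 N/mm

Tear strength = force / thickness
Tear = 48 / 1.1 = 43.6 N/mm


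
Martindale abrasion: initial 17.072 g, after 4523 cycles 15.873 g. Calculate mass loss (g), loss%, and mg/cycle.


Loss = 17.072 - 15.873 = 1.199 g
Loss% = 1.199 / 17.072 x 100 = 7.02%
Rate = 1.199 / 4523 x 1000 = 0.265 mg/cycle


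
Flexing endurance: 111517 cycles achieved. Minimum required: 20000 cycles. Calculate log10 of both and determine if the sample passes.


Achieved: log10 = 5.05
Required: log10 = 4.30
Passes: Yes


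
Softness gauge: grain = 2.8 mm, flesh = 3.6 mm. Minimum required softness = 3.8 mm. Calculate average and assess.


Average = (2.8 + 3.6) / 2 = 3.20 mm
Minimum = 3.8 mm
Meets requirement: No


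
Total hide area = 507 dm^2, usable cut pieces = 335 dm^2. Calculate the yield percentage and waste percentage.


Yield = 66.1%
Waste = 33.9%

Yield = 335 / 507 x 100 = 66.1%
Waste = 507 - 335 = 172 dm^2
Waste% = 100 - 66.1 = 33.9%


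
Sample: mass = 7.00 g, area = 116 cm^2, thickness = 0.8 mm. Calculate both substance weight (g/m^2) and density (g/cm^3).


SW = 7.00 / 116 x 10000 = 603.4 g/m^2
Volume = 116 x 0.8 / 10 = 9.28 cm^3
Density = 7.00 / 9.28 = 0.754 g/cm^3


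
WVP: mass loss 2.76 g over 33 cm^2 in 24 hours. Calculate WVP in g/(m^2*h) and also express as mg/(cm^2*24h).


WVP = 2.76 / (33 x 24) x 10000 = 34.85 g/(m^2*h)
Mass loss in mg = 2.76 x 1000 = 2760 mg
Per cm^2 per 24h in mg: 2760 x 24 / (33 x 24) = 66240 / 792 = 83.64 mg/(cm^2*24h)


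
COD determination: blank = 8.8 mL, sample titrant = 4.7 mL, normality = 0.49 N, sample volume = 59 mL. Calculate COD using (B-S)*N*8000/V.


272.4 mg/L

COD = (8.8 - 4.7) x 0.49 x 8000 / 59
COD = 4.1 x 0.49 x 8000 / 59
COD = 272.4 mg/L


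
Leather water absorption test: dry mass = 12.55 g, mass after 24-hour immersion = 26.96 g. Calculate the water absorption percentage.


114.8%

Water absorbed = 26.96 - 12.55 = 14.41 g
WA% = 14.41 / 12.55 x 100 = 114.8%


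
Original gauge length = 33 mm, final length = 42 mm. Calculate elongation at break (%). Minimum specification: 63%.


Elongation = 27.3%
Meets spec: No

Extension = 42 - 33 = 9 mm
Elongation = 9 / 33 x 100 = 27.3%
Minimum required: 63%
Meets specification: No


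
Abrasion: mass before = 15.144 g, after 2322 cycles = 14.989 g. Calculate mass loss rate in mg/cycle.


0.067 mg/cycle


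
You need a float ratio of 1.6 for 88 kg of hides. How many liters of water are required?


Water = hide weight x target ratio
Water = 88 x 1.6 = 140.8 L


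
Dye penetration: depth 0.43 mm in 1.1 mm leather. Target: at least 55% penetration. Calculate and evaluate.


Penetration = 39.1%
Meets target: No


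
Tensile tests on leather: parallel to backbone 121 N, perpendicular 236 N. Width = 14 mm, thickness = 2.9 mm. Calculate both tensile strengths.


Area = 14 x 2.9 = 40.6 mm^2
TS (parallel) = 121 / 40.6 = 2.98 N/mm^2
TS (perpendicular) = 236 / 40.6 = 5.81 N/mm^2


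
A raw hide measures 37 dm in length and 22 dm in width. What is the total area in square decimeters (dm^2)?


814 dm^2

Area = length x width
Area = 37 x 22 = 814 dm^2


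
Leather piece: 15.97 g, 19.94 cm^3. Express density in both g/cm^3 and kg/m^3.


0.801 g/cm^3
801 kg/m^3


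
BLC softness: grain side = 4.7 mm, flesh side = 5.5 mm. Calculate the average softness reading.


5.10 mm


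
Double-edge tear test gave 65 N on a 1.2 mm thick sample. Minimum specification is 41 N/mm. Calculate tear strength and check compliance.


Tear strength = 54.2 N/mm
Compliant: Yes

Tear strength = 65 / 1.2 = 54.2 N/mm
Required minimum = 41 N/mm
Compliant: Yes


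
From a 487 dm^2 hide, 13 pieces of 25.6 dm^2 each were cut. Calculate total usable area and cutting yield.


Total usable = 13 x 25.6 = 332.8 dm^2
Yield = 332.8 / 487 x 100 = 68.3%


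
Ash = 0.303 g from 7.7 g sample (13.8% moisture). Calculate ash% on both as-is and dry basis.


As-is ash% = 0.303 / 7.7 x 100 = 3.94%
Dry mass = 7.7 x (100 - 13.8) / 100 = 6.6374 g
Dry-basis ash% = 0.303 / 6.6374 x 100 = 4.57%


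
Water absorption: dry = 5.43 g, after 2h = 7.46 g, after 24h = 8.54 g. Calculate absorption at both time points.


WA (2h) = (7.46 - 5.43) / 5.43 x 100 = 37.4%
WA (24h) = (8.54 - 5.43) / 5.43 x 100 = 57.3%


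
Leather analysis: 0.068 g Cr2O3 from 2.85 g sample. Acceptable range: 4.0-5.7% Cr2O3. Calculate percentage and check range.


Cr2O3 = 2.39%
Within range: No


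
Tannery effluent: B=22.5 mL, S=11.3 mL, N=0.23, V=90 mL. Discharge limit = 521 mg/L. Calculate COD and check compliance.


COD = 229.0 mg/L
Compliant: Yes


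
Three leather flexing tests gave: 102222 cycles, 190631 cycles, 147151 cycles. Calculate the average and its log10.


Average = (102222 + 190631 + 147151) / 3 = 146668 cycles
log10(146668) = 5.17


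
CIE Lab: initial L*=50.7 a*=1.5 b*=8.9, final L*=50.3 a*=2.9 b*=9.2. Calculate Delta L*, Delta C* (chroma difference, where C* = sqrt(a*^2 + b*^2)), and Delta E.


Delta L* = -0.4
Delta C* = 0.62
Delta E = 1.49


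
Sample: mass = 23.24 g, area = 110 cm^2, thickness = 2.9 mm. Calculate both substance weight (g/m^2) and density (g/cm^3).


Substance weight = 2112.7 g/m^2
Density = 0.729 g/cm^3

SW = 23.24 / 110 x 10000 = 2112.7 g/m^2
Volume = 110 x 2.9 / 10 = 31.90 cm^3
Density = 23.24 / 31.90 = 0.729 g/cm^3


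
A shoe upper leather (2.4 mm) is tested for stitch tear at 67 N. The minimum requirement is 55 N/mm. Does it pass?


STS = 27.9 N/mm
Passes: No


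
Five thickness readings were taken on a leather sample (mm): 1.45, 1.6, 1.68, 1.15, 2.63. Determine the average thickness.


1.70 mm


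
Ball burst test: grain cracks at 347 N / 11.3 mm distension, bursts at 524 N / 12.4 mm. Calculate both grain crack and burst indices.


Crack index = 347 / 11.3 = 30.7 N/mm
Burst index = 524 / 12.4 = 42.3 N/mm


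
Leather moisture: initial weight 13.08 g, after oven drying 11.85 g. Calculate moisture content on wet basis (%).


Moisture = 13.08 - 11.85 = 1.23 g
MC = 1.23 / 13.08 x 100 = 9.4%


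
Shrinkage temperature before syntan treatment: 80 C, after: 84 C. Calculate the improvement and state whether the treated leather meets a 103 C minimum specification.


Improvement = 84 - 80 = 4 C
Spec check: 84 C >= 103 C? No


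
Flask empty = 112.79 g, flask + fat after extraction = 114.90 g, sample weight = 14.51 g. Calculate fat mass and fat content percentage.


Fat mass = 114.90 - 112.79 = 2.11 g
Fat% = 2.11 / 14.51 x 100 = 14.5%


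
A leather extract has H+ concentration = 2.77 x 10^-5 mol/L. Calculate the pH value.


pH = 4.56

pH = -log10[H+]
pH = -log10(2.77 x 10^-5) = 4.56


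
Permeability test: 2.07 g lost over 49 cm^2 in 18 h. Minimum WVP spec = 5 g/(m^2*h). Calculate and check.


WVP = 23.47 g/(m^2*h)
Meets specification: Yes


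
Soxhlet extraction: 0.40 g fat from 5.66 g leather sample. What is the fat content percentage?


Fat content = 0.40 / 5.66 x 100
Fat = 7.1%


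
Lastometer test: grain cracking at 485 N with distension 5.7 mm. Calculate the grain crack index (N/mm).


85.1 N/mm

Grain crack index = force / distension
Index = 485 / 5.7 = 85.1 N/mm


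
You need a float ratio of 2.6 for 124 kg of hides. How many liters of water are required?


322.4 L

Water = hide weight x target ratio
Water = 124 x 2.6 = 322.4 L


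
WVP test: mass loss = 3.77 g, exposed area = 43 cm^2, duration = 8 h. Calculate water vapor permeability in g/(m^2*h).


WVP = mass_loss / (area x time) x 10000
WVP = 3.77 / (43 x 8) x 10000
WVP = 3.77 / 344 x 10000 = 109.59 g/(m^2*h)


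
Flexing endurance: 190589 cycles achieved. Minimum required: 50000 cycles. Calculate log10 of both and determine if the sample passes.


Achieved: log10 = 5.28
Required: log10 = 4.70
Passes: Yes

log10(190589) = 5.28
log10(50000) = 4.70
Passes: Yes


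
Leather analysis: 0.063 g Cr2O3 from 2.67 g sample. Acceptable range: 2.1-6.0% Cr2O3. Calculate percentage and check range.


Cr2O3% = 0.063 / 2.67 x 100 = 2.36%
Acceptable range: 2.1 to 6.0%
Within range: Yes


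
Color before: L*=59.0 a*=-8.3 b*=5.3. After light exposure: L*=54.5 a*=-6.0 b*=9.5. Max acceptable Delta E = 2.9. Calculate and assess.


Delta E = 6.57
Passes: No


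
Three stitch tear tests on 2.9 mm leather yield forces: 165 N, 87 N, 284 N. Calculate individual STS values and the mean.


STS1 = 165 / 2.9 = 56.9 N/mm
STS2 = 87 / 2.9 = 30.0 N/mm
STS3 = 284 / 2.9 = 97.9 N/mm
Mean = (56.9 + 30.0 + 97.9) / 3 = 61.6 N/mm


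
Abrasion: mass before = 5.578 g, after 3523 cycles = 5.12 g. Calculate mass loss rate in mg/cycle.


0.130 mg/cycle


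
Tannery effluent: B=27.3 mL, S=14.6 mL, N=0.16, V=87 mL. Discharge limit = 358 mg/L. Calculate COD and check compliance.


COD = 186.9 mg/L
Compliant: Yes

COD = (27.3 - 14.6) x 0.16 x 8000 / 87 = 186.9 mg/L
Limit: 358 mg/L
Compliant: Yes


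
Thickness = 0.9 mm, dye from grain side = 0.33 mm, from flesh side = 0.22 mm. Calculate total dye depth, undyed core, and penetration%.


Total dyed = 0.33 + 0.22 = 0.55 mm
Undyed core = 0.9 - 0.55 = 0.35 mm
Penetration = 0.55 / 0.9 x 100 = 61.1%
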